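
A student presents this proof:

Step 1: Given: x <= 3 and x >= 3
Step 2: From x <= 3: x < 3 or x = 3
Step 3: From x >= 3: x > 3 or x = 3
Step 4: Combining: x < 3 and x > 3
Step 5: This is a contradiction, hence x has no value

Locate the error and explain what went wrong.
Step 4: Combining: x < 3 and x > 3

Step 4 incorrectly combines the conditions. From x <= 3 and x >= 3, the intersection is x = 3. The error treats the 'or' cases as 'and' requirements. The correct conclusion is that x = 3 is the unique solution, not that no solution exists.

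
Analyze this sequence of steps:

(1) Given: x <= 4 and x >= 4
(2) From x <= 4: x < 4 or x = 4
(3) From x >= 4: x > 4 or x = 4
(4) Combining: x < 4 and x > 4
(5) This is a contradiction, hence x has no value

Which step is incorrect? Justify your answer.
Step 4: Combining: x < 4 and x > 4

Step 4 incorrectly combines the conditions. From x <= 4 and x >= 4, the intersection is x = 4. The error treats the 'or' cases as 'and' requirements. The correct conclusion is that x = 4 is the unique solution, not that no solution exists.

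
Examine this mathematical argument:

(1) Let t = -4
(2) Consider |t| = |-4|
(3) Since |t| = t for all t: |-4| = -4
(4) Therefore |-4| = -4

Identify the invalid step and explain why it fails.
Step 3: Since |t| = t for all t: |-4| = -4

Step 3 incorrectly states that |t| = t for all t. The correct definition is |t| = t when t >= 0, and |t| = -t when t < 0. Since -4 < 0, we have |-4| = -(-4) = 4, not -4.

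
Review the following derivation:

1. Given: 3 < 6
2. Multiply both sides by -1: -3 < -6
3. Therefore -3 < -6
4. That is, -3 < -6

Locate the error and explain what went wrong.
Step 2: Multiply both sides by -1: -3 < -6

Step 2 multiplies both sides by -1 but fails to reverse the inequality sign. When multiplying (or dividing) an inequality by a negative number, the direction must be reversed. Since 3 < 6, we should get -3 > -6, i.e., -3 > -6.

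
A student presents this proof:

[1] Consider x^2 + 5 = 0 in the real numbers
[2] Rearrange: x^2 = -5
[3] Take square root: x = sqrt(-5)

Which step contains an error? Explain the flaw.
Step 3: Take square root: x = sqrt(-5)

Step 3 takes the square root of -5, which is negative. In the real number system, the square root of a negative number is undefined. The equation x^2 + 5 = 0 has no real solutions. Square roots of negative numbers only exist in the complex numbers.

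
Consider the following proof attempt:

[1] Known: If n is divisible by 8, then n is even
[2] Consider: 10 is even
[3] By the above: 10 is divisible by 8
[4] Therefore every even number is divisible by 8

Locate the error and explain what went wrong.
Step 3: By the above: 10 is divisible by 8

Step 3 commits the fallacy of affirming the consequent. The known fact 'divisible by 8 → even' does NOT imply 'even → divisible by 8'. That would be the converse, which is false. For example, 10 is even but 10 ÷ 8 = 1.25, which is not an integer.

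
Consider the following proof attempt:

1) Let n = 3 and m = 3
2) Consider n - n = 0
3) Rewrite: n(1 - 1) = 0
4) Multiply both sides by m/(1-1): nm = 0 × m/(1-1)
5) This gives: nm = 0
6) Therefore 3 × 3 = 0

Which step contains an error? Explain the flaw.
Step 4: Multiply both sides by m/(1-1): nm = 0 × m/(1-1)

Step 4 multiplies both sides by m/(1-1). However, 1-1 = 0, so this is multiplication by m/0, which is undefined. We cannot multiply by an undefined expression.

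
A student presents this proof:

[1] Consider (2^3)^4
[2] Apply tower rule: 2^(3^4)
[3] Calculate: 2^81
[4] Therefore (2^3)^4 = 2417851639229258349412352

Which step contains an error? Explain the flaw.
Step 2: Apply tower rule: 2^(3^4)

Step 2 incorrectly states that (a^b)^c = a^(b^c). The correct rule is (a^b)^c = a^(b×c). The actual value is (2^3)^4 = 2^12 = 4096, not 2^81 = 2417851639229258349412352.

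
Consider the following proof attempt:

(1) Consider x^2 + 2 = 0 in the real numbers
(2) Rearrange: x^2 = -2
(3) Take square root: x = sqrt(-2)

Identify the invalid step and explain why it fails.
Step 3: Take square root: x = sqrt(-2)

Step 3 takes the square root of -2, which is negative. In the real number system, the square root of a negative number is undefined. The equation x^2 + 2 = 0 has no real solutions. Square roots of negative numbers only exist in the complex numbers.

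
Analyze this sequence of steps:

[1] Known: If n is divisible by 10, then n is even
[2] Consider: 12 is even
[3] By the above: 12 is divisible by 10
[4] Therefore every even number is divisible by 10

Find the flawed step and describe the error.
Step 3: By the above: 12 is divisible by 10

Step 3 commits the fallacy of affirming the consequent. The known fact 'divisible by 10 → even' does NOT imply 'even → divisible by 10'. That would be the converse, which is false. For example, 12 is even but 12 ÷ 10 = 1.20, which is not an integer.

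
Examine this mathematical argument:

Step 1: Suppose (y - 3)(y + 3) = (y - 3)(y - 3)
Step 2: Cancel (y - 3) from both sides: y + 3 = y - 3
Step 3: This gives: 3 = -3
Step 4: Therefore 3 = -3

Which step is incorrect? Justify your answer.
Step 2: Cancel (y - 3) from both sides: y + 3 = y - 3

Step 2 cancels (y - 3) from both sides. This is only valid if (y - 3) ≠ 0, i.e., y ≠ 3. When y = 3, both sides equal zero regardless of the other factors. The correct approach requires considering y = 3 as a separate case.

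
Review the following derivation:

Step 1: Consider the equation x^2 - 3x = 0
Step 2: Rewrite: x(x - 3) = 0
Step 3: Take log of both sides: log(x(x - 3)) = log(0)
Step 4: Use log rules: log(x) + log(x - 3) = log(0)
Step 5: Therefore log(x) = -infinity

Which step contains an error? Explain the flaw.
Step 3: Take log of both sides: log(x(x - 3)) = log(0)

Step 3 takes the logarithm of both sides, resulting in log(0) on the right side. The logarithm is only defined for positive numbers; log(0) is undefined (approaches negative infinity). This operation is invalid.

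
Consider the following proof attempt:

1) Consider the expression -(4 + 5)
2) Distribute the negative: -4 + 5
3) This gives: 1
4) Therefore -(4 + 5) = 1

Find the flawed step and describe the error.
Step 2: Distribute the negative: -4 + 5

Step 2 incorrectly distributes the negative sign. The correct distribution is -(4 + 5) = -4 - 5 = -9. The negative must be applied to both terms, not just the first. The error treats -(4 + 5) as -4 + 5, which equals 1 instead of -9.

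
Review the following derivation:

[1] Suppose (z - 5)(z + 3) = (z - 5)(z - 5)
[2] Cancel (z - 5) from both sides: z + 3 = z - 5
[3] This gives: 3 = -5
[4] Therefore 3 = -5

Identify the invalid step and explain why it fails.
Step 2: Cancel (z - 5) from both sides: z + 3 = z - 5

Step 2 cancels (z - 5) from both sides. This is only valid if (z - 5) ≠ 0, i.e., z ≠ 5. When z = 5, both sides equal zero regardless of the other factors. The correct approach requires considering z = 5 as a separate case.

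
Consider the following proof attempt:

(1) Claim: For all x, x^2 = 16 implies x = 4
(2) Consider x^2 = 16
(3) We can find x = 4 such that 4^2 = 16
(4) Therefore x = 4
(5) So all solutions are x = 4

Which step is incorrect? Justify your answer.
Step 4: Therefore x = 4

Step 4 incorrectly concludes that x = 4 is the only solution. The proof shows that x = 4 is A solution (existence), but does not show it is the ONLY solution (uniqueness). In fact, x = -4 is also a solution since (-4)^2 = 16. Finding one solution doesn't prove there are no others.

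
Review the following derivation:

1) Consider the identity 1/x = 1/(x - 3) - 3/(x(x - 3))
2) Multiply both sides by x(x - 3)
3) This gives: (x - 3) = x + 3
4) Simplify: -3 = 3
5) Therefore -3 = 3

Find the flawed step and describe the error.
Step 3: This gives: (x - 3) = x + 3

Step 3 makes a sign error when clearing denominators. Multiplying -3/(x(x - 3)) by x(x - 3) gives -3, not +3. The correct result is (x - 3) = x - 3, which is trivially true, not (x - 3) = x + 3. (Step 1 is a valid identity: 1/(x - 3) - 3/(x(x - 3)) = (x - 3)/(x(x - 3)) = 1/x.)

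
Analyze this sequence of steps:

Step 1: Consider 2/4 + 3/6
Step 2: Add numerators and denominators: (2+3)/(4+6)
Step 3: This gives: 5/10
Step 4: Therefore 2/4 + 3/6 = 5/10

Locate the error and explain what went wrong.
Step 2: Add numerators and denominators: (2+3)/(4+6)

Step 2 incorrectly adds fractions by separately adding numerators and denominators. This is wrong. The correct method requires a common denominator: 2/4 + 3/6 = (2×6 + 3×4)/(4×6) = 24/24 = 1. The method used gives 5/10, which is different.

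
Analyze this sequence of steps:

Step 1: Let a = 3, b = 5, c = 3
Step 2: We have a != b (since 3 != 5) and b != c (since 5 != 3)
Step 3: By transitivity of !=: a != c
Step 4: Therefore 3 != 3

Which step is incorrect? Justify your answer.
Step 3: By transitivity of !=: a != c

Step 3 incorrectly applies transitivity to the '!=' relation. Transitivity states: if a R b and b R c, then a R c. However, '!=' is not transitive. Counterexample: 3 != 5 and 5 != 3, but 3 = 3 (both equal 3). Transitivity holds for relations like <, <=, =, but not for !=.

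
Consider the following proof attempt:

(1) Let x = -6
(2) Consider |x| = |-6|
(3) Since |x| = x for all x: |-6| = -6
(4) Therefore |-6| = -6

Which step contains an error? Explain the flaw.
Step 3: Since |x| = x for all x: |-6| = -6

Step 3 incorrectly states that |x| = x for all x. The correct definition is |x| = x when x >= 0, and |x| = -x when x < 0. Since -6 < 0, we have |-6| = -(-6) = 6, not -6.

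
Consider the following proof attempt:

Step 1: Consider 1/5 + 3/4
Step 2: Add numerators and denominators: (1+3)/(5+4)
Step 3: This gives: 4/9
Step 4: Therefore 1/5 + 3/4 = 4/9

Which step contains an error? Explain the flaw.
Step 2: Add numerators and denominators: (1+3)/(5+4)

Step 2 incorrectly adds fractions by separately adding numerators and denominators. This is wrong. The correct method requires a common denominator: 1/5 + 3/4 = (1×4 + 3×5)/(5×4) = 19/20 = 19/20. The method used gives 4/9, which is different.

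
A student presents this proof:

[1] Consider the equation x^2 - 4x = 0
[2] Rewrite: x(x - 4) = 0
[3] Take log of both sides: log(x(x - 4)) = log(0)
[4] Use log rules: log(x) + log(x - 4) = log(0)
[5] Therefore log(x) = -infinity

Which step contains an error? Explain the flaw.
Step 3: Take log of both sides: log(x(x - 4)) = log(0)

Step 3 takes the logarithm of both sides, resulting in log(0) on the right side. The logarithm is only defined for positive numbers; log(0) is undefined (approaches negative infinity). This operation is invalid.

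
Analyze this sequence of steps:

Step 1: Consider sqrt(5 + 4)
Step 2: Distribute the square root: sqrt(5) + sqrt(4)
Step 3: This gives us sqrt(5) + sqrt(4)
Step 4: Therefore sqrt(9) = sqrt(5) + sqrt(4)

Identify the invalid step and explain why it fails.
Step 2: Distribute the square root: sqrt(5) + sqrt(4)

Step 2 incorrectly 'distributes' the square root over addition. The square root function does not distribute: sqrt(a + b) ≠ sqrt(a) + sqrt(b). In fact, sqrt(5 + 4) = sqrt(9) ≈ 3.0000, while sqrt(5) + sqrt(4) ≈ 4.2361.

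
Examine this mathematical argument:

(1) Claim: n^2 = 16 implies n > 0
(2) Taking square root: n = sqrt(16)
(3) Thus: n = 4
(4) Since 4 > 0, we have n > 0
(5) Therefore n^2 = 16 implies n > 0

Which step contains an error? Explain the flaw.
Step 2: Taking square root: n = sqrt(16)

Step 2 takes the square root and assumes the positive root only. The equation n^2 = 16 actually has two solutions: n = 4 and n = -4. The proof silently assumes n > 0 without justification, then uses this assumption to conclude n > 0, which is circular. The counterexample n = -4 shows the claim is false.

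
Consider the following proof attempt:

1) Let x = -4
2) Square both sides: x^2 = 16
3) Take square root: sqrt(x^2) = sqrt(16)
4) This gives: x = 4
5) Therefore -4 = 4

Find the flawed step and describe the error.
Step 4: This gives: x = 4

Step 4 incorrectly states that sqrt(x^2) = x. The correct identity is sqrt(x^2) = |x|. Since x = -4 < 0, we have sqrt(x^2) = |-4| = 4, not x = -4.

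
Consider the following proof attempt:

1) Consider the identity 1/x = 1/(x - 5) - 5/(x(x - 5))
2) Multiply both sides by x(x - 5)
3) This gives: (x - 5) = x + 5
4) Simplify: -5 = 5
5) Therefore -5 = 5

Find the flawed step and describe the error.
Step 3: This gives: (x - 5) = x + 5

Step 3 makes a sign error when clearing denominators. Multiplying -5/(x(x - 5)) by x(x - 5) gives -5, not +5. The correct result is (x - 5) = x - 5, which is trivially true, not (x - 5) = x + 5. (Step 1 is a valid identity: 1/(x - 5) - 5/(x(x - 5)) = (x - 5)/(x(x - 5)) = 1/x.)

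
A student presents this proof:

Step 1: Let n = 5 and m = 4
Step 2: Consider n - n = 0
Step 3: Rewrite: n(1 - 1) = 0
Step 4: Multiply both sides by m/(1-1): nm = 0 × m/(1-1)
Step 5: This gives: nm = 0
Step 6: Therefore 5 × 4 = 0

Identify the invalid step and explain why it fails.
Step 4: Multiply both sides by m/(1-1): nm = 0 × m/(1-1)

Step 4 multiplies both sides by m/(1-1). However, 1-1 = 0, so this is multiplication by m/0, which is undefined. We cannot multiply by an undefined expression.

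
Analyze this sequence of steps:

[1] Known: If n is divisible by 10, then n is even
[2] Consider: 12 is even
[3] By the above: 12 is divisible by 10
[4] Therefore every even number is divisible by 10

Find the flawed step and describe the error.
Step 3: By the above: 12 is divisible by 10

Step 3 commits the fallacy of affirming the consequent. The known fact 'divisible by 10 → even' does NOT imply 'even → divisible by 10'. That would be the converse, which is false. For example, 12 is even but 12 ÷ 10 = 1.20, which is not an integer.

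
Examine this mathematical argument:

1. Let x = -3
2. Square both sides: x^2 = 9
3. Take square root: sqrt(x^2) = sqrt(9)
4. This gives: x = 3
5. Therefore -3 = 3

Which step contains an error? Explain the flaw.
Step 4: This gives: x = 3

Step 4 incorrectly states that sqrt(x^2) = x. The correct identity is sqrt(x^2) = |x|. Since x = -3 < 0, we have sqrt(x^2) = |-3| = 3, not x = -3.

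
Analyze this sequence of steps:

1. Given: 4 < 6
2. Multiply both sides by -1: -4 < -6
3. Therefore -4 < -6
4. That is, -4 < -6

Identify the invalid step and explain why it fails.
Step 2: Multiply both sides by -1: -4 < -6

Step 2 multiplies both sides by -1 but fails to reverse the inequality sign. When multiplying (or dividing) an inequality by a negative number, the direction must be reversed. Since 4 < 6, we should get -4 > -6, i.e., -4 > -6.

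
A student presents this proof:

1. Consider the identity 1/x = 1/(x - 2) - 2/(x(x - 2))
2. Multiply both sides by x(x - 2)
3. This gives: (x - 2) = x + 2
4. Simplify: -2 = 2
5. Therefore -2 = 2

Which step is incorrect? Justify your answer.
Step 3: This gives: (x - 2) = x + 2

Step 3 makes a sign error when clearing denominators. Multiplying -2/(x(x - 2)) by x(x - 2) gives -2, not +2. The correct result is (x - 2) = x - 2, which is trivially true, not (x - 2) = x + 2. (Step 1 is a valid identity: 1/(x - 2) - 2/(x(x - 2)) = (x - 2)/(x(x - 2)) = 1/x.)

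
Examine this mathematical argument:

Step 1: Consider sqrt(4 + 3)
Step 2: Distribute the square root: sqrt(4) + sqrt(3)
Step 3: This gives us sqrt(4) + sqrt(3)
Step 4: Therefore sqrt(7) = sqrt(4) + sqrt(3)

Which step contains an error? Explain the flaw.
Step 2: Distribute the square root: sqrt(4) + sqrt(3)

Step 2 incorrectly 'distributes' the square root over addition. The square root function does not distribute: sqrt(a + b) ≠ sqrt(a) + sqrt(b). In fact, sqrt(4 + 3) = sqrt(7) ≈ 2.6458, while sqrt(4) + sqrt(3) ≈ 3.7321.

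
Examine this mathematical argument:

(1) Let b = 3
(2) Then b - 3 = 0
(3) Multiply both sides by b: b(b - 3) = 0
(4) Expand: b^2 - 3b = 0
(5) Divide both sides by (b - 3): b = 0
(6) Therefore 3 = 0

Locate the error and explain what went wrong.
Step 5: Divide both sides by (b - 3): b = 0

Step 5 divides both sides by (b - 3). However, since b = 3, we have (b - 3) = 0. Division by zero is undefined, making this step invalid.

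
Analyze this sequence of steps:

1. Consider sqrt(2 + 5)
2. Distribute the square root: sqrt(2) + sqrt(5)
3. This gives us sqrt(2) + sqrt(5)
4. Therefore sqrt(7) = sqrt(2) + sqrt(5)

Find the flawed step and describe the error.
Step 2: Distribute the square root: sqrt(2) + sqrt(5)

Step 2 incorrectly 'distributes' the square root over addition. The square root function does not distribute: sqrt(a + b) ≠ sqrt(a) + sqrt(b). In fact, sqrt(2 + 5) = sqrt(7) ≈ 2.6458, while sqrt(2) + sqrt(5) ≈ 3.6503.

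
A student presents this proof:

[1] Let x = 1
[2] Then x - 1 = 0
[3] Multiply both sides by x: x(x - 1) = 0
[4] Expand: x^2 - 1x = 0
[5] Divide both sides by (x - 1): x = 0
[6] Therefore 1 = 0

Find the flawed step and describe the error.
Step 5: Divide both sides by (x - 1): x = 0

Step 5 divides both sides by (x - 1). However, since x = 1, we have (x - 1) = 0. Division by zero is undefined, making this step invalid.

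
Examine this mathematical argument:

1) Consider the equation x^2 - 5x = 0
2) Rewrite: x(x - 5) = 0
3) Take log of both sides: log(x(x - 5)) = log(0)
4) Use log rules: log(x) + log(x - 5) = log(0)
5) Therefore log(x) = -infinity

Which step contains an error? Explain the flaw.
Step 3: Take log of both sides: log(x(x - 5)) = log(0)

Step 3 takes the logarithm of both sides, resulting in log(0) on the right side. The logarithm is only defined for positive numbers; log(0) is undefined (approaches negative infinity). This operation is invalid.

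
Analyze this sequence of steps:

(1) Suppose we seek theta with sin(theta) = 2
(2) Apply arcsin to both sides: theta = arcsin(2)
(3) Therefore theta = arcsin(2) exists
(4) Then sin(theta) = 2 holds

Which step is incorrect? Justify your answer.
Step 2: Apply arcsin to both sides: theta = arcsin(2)

Step 2 applies arcsin to 2. However, arcsin(x) is only defined for x in [-1, 1] because sin(theta) can only produce values in that range. Since |2| > 1, arcsin(2) is undefined. There is no angle whose sine equals 2.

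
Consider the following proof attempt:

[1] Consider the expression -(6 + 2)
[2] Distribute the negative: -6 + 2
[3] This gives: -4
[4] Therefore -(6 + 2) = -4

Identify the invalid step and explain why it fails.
Step 2: Distribute the negative: -6 + 2

Step 2 incorrectly distributes the negative sign. The correct distribution is -(6 + 2) = -6 - 2 = -8. The negative must be applied to both terms, not just the first. The error treats -(6 + 2) as -6 + 2, which equals -4 instead of -8.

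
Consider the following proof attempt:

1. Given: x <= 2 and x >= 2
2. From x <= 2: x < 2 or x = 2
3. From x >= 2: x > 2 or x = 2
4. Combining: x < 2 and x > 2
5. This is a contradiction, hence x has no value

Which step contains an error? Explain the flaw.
Step 4: Combining: x < 2 and x > 2

Step 4 incorrectly combines the conditions. From x <= 2 and x >= 2, the intersection is x = 2. The error treats the 'or' cases as 'and' requirements. The correct conclusion is that x = 2 is the unique solution, not that no solution exists.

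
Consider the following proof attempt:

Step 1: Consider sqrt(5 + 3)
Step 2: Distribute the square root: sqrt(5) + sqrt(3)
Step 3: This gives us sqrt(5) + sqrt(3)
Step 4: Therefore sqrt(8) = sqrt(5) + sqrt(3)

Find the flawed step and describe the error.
Step 2: Distribute the square root: sqrt(5) + sqrt(3)

Step 2 incorrectly 'distributes' the square root over addition. The square root function does not distribute: sqrt(a + b) ≠ sqrt(a) + sqrt(b). In fact, sqrt(5 + 3) = sqrt(8) ≈ 2.8284, while sqrt(5) + sqrt(3) ≈ 3.9681.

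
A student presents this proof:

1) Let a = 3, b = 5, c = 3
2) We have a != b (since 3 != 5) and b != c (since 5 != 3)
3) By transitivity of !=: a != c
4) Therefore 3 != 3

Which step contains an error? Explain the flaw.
Step 3: By transitivity of !=: a != c

Step 3 incorrectly applies transitivity to the '!=' relation. Transitivity states: if a R b and b R c, then a R c. However, '!=' is not transitive. Counterexample: 3 != 5 and 5 != 3, but 3 = 3 (both equal 3). Transitivity holds for relations like <, <=, =, but not for !=.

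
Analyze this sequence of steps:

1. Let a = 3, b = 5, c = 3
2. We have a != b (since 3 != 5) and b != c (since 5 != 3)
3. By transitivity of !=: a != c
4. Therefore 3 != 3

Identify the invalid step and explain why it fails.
Step 3: By transitivity of !=: a != c

Step 3 incorrectly applies transitivity to the '!=' relation. Transitivity states: if a R b and b R c, then a R c. However, '!=' is not transitive. Counterexample: 3 != 5 and 5 != 3, but 3 = 3 (both equal 3). Transitivity holds for relations like <, <=, =, but not for !=.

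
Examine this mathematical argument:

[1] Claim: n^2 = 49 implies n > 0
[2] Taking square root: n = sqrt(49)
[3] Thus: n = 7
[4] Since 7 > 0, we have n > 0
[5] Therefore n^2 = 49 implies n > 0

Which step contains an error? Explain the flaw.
Step 2: Taking square root: n = sqrt(49)

Step 2 takes the square root and assumes the positive root only. The equation n^2 = 49 actually has two solutions: n = 7 and n = -7. The proof silently assumes n > 0 without justification, then uses this assumption to conclude n > 0, which is circular. The counterexample n = -7 shows the claim is false.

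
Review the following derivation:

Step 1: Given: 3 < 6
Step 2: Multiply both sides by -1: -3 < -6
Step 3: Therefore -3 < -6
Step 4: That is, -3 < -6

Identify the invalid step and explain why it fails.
Step 2: Multiply both sides by -1: -3 < -6

Step 2 multiplies both sides by -1 but fails to reverse the inequality sign. When multiplying (or dividing) an inequality by a negative number, the direction must be reversed. Since 3 < 6, we should get -3 > -6, i.e., -3 > -6.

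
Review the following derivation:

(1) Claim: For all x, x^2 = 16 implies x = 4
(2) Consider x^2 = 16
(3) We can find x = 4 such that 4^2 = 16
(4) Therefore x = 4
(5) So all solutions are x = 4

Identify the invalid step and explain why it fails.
Step 4: Therefore x = 4

Step 4 incorrectly concludes that x = 4 is the only solution. The proof shows that x = 4 is A solution (existence), but does not show it is the ONLY solution (uniqueness). In fact, x = -4 is also a solution since (-4)^2 = 16. Finding one solution doesn't prove there are no others.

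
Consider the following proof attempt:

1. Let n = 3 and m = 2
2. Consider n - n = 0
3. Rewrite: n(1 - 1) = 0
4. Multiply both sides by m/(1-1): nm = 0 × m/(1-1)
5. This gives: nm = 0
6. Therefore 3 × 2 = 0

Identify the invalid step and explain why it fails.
Step 4: Multiply both sides by m/(1-1): nm = 0 × m/(1-1)

Step 4 multiplies both sides by m/(1-1). However, 1-1 = 0, so this is multiplication by m/0, which is undefined. We cannot multiply by an undefined expression.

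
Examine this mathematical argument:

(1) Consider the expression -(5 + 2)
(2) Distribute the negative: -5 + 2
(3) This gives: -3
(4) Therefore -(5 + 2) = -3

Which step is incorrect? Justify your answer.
Step 2: Distribute the negative: -5 + 2

Step 2 incorrectly distributes the negative sign. The correct distribution is -(5 + 2) = -5 - 2 = -7. The negative must be applied to both terms, not just the first. The error treats -(5 + 2) as -5 + 2, which equals -3 instead of -7.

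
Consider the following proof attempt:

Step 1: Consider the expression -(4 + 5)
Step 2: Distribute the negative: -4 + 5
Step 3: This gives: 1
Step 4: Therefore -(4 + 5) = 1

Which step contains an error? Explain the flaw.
Step 2: Distribute the negative: -4 + 5

Step 2 incorrectly distributes the negative sign. The correct distribution is -(4 + 5) = -4 - 5 = -9. The negative must be applied to both terms, not just the first. The error treats -(4 + 5) as -4 + 5, which equals 1 instead of -9.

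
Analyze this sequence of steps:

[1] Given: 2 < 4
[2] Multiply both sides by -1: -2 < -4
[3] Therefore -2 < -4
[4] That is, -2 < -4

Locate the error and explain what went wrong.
Step 2: Multiply both sides by -1: -2 < -4

Step 2 multiplies both sides by -1 but fails to reverse the inequality sign. When multiplying (or dividing) an inequality by a negative number, the direction must be reversed. Since 2 < 4, we should get -2 > -4, i.e., -2 > -4.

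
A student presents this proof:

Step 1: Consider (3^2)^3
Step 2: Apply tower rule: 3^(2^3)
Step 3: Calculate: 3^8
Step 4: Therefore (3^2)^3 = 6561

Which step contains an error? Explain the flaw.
Step 2: Apply tower rule: 3^(2^3)

Step 2 incorrectly states that (a^b)^c = a^(b^c). The correct rule is (a^b)^c = a^(b×c). The actual value is (3^2)^3 = 3^6 = 729, not 3^8 = 6561.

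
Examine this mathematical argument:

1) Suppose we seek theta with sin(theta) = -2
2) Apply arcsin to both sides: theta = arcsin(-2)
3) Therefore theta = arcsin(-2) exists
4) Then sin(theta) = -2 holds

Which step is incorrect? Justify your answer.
Step 2: Apply arcsin to both sides: theta = arcsin(-2)

Step 2 applies arcsin to -2. However, arcsin(x) is only defined for x in [-1, 1] because sin(theta) can only produce values in that range. Since |-2| > 1, arcsin(-2) is undefined. There is no angle whose sine equals -2.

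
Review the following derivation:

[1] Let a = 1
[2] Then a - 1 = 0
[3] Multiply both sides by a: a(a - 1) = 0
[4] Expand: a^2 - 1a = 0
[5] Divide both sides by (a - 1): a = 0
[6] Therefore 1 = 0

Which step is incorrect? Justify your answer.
Step 5: Divide both sides by (a - 1): a = 0

Step 5 divides both sides by (a - 1). However, since a = 1, we have (a - 1) = 0. Division by zero is undefined, making this step invalid.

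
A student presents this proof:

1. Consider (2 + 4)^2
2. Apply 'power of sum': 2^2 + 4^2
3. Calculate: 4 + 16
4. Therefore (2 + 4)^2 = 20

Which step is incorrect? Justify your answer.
Step 2: Apply 'power of sum': 2^2 + 4^2

Step 2 incorrectly applies a non-existent rule '(a+b)^n = a^n + b^n'. This is false in general. The correct expansion uses the binomial theorem. The actual value is (2 + 4)^2 = 6^2 = 36, not 20.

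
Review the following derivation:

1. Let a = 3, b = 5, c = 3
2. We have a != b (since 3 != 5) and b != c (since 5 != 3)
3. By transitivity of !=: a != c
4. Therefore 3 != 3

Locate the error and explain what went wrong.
Step 3: By transitivity of !=: a != c

Step 3 incorrectly applies transitivity to the '!=' relation. Transitivity states: if a R b and b R c, then a R c. However, '!=' is not transitive. Counterexample: 3 != 5 and 5 != 3, but 3 = 3 (both equal 3). Transitivity holds for relations like <, <=, =, but not for !=.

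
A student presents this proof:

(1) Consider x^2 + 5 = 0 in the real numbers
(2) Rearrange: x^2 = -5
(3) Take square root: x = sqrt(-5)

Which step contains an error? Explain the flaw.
Step 3: Take square root: x = sqrt(-5)

Step 3 takes the square root of -5, which is negative. In the real number system, the square root of a negative number is undefined. The equation x^2 + 5 = 0 has no real solutions. Square roots of negative numbers only exist in the complex numbers.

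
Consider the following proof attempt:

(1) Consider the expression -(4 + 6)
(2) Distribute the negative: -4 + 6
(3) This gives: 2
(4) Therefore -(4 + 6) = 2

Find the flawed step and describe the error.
Step 2: Distribute the negative: -4 + 6

Step 2 incorrectly distributes the negative sign. The correct distribution is -(4 + 6) = -4 - 6 = -10. The negative must be applied to both terms, not just the first. The error treats -(4 + 6) as -4 + 6, which equals 2 instead of -10.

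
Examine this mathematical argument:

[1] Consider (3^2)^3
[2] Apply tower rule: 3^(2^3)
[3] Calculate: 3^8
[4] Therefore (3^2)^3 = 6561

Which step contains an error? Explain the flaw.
Step 2: Apply tower rule: 3^(2^3)

Step 2 incorrectly states that (a^b)^c = a^(b^c). The correct rule is (a^b)^c = a^(b×c). The actual value is (3^2)^3 = 3^6 = 729, not 3^8 = 6561.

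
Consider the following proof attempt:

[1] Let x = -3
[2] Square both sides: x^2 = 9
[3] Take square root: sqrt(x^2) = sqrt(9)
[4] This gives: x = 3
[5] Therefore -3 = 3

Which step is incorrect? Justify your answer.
Step 4: This gives: x = 3

Step 4 incorrectly states that sqrt(x^2) = x. The correct identity is sqrt(x^2) = |x|. Since x = -3 < 0, we have sqrt(x^2) = |-3| = 3, not x = -3.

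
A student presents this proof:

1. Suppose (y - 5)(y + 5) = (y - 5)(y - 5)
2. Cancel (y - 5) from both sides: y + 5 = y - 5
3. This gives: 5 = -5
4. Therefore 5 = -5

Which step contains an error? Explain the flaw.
Step 2: Cancel (y - 5) from both sides: y + 5 = y - 5

Step 2 cancels (y - 5) from both sides. This is only valid if (y - 5) ≠ 0, i.e., y ≠ 5. When y = 5, both sides equal zero regardless of the other factors. The correct approach requires considering y = 5 as a separate case.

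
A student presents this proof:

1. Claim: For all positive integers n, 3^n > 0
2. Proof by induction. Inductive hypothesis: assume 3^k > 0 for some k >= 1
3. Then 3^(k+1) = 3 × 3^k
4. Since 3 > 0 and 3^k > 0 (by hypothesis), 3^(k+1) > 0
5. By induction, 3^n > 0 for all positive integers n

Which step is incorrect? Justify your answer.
Step 5: By induction, 3^n > 0 for all positive integers n

Step 5 concludes the proof by induction, but no base case was ever established. A valid induction proof requires: (1) a base case proving 3^1 > 0, and (2) an inductive step showing IF 3^k > 0 THEN 3^(k+1) > 0. Steps 2-4 correctly establish the inductive step, but without the base case the conclusion in step 5 does not follow.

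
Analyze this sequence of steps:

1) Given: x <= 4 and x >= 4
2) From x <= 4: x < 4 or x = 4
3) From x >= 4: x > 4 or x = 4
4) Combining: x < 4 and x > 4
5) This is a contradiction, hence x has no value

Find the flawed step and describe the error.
Step 4: Combining: x < 4 and x > 4

Step 4 incorrectly combines the conditions. From x <= 4 and x >= 4, the intersection is x = 4. The error treats the 'or' cases as 'and' requirements. The correct conclusion is that x = 4 is the unique solution, not that no solution exists.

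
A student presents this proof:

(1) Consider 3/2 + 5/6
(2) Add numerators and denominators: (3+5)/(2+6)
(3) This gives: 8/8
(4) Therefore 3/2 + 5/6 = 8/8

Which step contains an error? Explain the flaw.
Step 2: Add numerators and denominators: (3+5)/(2+6)

Step 2 incorrectly adds fractions by separately adding numerators and denominators. This is wrong. The correct method requires a common denominator: 3/2 + 5/6 = (3×6 + 5×2)/(2×6) = 28/12 = 7/3. The method used gives 8/8, which is different.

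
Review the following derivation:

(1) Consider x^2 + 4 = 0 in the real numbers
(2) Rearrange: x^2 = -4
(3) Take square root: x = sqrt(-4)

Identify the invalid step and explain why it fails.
Step 3: Take square root: x = sqrt(-4)

Step 3 takes the square root of -4, which is negative. In the real number system, the square root of a negative number is undefined. The equation x^2 + 4 = 0 has no real solutions. Square roots of negative numbers only exist in the complex numbers.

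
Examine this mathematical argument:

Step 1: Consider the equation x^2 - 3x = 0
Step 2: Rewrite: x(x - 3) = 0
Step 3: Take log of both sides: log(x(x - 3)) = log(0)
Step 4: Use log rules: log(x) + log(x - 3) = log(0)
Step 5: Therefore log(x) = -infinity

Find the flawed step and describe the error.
Step 3: Take log of both sides: log(x(x - 3)) = log(0)

Step 3 takes the logarithm of both sides, resulting in log(0) on the right side. The logarithm is only defined for positive numbers; log(0) is undefined (approaches negative infinity). This operation is invalid.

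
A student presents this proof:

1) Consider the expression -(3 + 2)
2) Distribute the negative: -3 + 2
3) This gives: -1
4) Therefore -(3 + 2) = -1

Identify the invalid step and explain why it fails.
Step 2: Distribute the negative: -3 + 2

Step 2 incorrectly distributes the negative sign. The correct distribution is -(3 + 2) = -3 - 2 = -5. The negative must be applied to both terms, not just the first. The error treats -(3 + 2) as -3 + 2, which equals -1 instead of -5.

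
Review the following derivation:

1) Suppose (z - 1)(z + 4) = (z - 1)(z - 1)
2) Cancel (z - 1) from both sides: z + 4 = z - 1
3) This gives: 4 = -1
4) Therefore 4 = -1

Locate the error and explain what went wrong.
Step 2: Cancel (z - 1) from both sides: z + 4 = z - 1

Step 2 cancels (z - 1) from both sides. This is only valid if (z - 1) ≠ 0, i.e., z ≠ 1. When z = 1, both sides equal zero regardless of the other factors. The correct approach requires considering z = 1 as a separate case.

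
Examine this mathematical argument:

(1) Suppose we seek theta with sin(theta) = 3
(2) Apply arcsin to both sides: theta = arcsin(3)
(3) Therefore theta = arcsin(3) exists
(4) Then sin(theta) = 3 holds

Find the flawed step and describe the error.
Step 2: Apply arcsin to both sides: theta = arcsin(3)

Step 2 applies arcsin to 3. However, arcsin(x) is only defined for x in [-1, 1] because sin(theta) can only produce values in that range. Since |3| > 1, arcsin(3) is undefined. There is no angle whose sine equals 3.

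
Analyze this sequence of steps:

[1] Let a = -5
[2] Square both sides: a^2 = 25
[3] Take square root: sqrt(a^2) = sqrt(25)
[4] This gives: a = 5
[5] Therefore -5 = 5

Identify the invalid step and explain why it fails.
Step 4: This gives: a = 5

Step 4 incorrectly states that sqrt(a^2) = a. The correct identity is sqrt(a^2) = |a|. Since a = -5 < 0, we have sqrt(a^2) = |-5| = 5, not a = -5.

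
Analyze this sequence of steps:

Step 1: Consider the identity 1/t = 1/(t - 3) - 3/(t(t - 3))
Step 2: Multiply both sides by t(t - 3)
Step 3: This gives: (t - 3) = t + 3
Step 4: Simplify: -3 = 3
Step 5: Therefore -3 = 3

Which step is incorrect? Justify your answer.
Step 3: This gives: (t - 3) = t + 3

Step 3 makes a sign error when clearing denominators. Multiplying -3/(t(t - 3)) by t(t - 3) gives -3, not +3. The correct result is (t - 3) = t - 3, which is trivially true, not (t - 3) = t + 3. (Step 1 is a valid identity: 1/(t - 3) - 3/(t(t - 3)) = (t - 3)/(t(t - 3)) = 1/t.)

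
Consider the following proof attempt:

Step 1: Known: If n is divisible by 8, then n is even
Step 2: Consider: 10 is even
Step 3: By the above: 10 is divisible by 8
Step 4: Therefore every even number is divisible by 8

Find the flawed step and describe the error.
Step 3: By the above: 10 is divisible by 8

Step 3 commits the fallacy of affirming the consequent. The known fact 'divisible by 8 → even' does NOT imply 'even → divisible by 8'. That would be the converse, which is false. For example, 10 is even but 10 ÷ 8 = 1.25, which is not an integer.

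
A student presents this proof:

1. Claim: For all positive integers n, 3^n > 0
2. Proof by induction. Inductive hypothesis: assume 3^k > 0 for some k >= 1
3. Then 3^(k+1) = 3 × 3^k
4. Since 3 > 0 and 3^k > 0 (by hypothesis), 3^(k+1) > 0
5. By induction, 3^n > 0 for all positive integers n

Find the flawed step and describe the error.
Step 5: By induction, 3^n > 0 for all positive integers n

Step 5 concludes the proof by induction, but no base case was ever established. A valid induction proof requires: (1) a base case proving 3^1 > 0, and (2) an inductive step showing IF 3^k > 0 THEN 3^(k+1) > 0. Steps 2-4 correctly establish the inductive step, but without the base case the conclusion in step 5 does not follow.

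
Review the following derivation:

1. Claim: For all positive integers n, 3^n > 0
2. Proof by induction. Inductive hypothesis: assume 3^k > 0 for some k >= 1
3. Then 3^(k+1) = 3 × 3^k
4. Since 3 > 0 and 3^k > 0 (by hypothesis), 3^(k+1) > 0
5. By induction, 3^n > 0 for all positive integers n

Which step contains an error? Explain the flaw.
Step 5: By induction, 3^n > 0 for all positive integers n

Step 5 concludes the proof by induction, but no base case was ever established. A valid induction proof requires: (1) a base case proving 3^1 > 0, and (2) an inductive step showing IF 3^k > 0 THEN 3^(k+1) > 0. Steps 2-4 correctly establish the inductive step, but without the base case the conclusion in step 5 does not follow.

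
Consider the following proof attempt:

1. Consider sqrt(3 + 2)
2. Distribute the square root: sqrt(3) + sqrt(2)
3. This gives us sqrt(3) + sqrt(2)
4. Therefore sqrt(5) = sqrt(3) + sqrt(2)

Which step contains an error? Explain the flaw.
Step 2: Distribute the square root: sqrt(3) + sqrt(2)

Step 2 incorrectly 'distributes' the square root over addition. The square root function does not distribute: sqrt(a + b) ≠ sqrt(a) + sqrt(b). In fact, sqrt(3 + 2) = sqrt(5) ≈ 2.2361, while sqrt(3) + sqrt(2) ≈ 3.1463.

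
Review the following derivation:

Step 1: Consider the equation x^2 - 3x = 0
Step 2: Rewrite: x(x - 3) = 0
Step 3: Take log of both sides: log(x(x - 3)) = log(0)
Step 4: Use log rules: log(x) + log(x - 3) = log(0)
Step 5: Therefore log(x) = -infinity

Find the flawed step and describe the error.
Step 3: Take log of both sides: log(x(x - 3)) = log(0)

Step 3 takes the logarithm of both sides, resulting in log(0) on the right side. The logarithm is only defined for positive numbers; log(0) is undefined (approaches negative infinity). This operation is invalid.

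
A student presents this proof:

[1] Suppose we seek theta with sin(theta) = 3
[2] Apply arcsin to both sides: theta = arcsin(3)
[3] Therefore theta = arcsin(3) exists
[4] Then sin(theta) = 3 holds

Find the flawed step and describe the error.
Step 2: Apply arcsin to both sides: theta = arcsin(3)

Step 2 applies arcsin to 3. However, arcsin(x) is only defined for x in [-1, 1] because sin(theta) can only produce values in that range. Since |3| > 1, arcsin(3) is undefined. There is no angle whose sine equals 3.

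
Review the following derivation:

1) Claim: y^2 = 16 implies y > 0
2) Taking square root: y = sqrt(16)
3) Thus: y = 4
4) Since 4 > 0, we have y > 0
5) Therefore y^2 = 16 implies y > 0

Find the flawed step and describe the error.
Step 2: Taking square root: y = sqrt(16)

Step 2 takes the square root and assumes the positive root only. The equation y^2 = 16 actually has two solutions: y = 4 and y = -4. The proof silently assumes y > 0 without justification, then uses this assumption to conclude y > 0, which is circular. The counterexample y = -4 shows the claim is false.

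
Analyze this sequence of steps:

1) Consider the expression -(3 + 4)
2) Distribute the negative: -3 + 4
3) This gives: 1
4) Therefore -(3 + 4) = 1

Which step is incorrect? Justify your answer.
Step 2: Distribute the negative: -3 + 4

Step 2 incorrectly distributes the negative sign. The correct distribution is -(3 + 4) = -3 - 4 = -7. The negative must be applied to both terms, not just the first. The error treats -(3 + 4) as -3 + 4, which equals 1 instead of -7.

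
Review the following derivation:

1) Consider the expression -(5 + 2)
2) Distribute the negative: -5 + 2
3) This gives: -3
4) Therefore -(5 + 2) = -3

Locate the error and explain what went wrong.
Step 2: Distribute the negative: -5 + 2

Step 2 incorrectly distributes the negative sign. The correct distribution is -(5 + 2) = -5 - 2 = -7. The negative must be applied to both terms, not just the first. The error treats -(5 + 2) as -5 + 2, which equals -3 instead of -7.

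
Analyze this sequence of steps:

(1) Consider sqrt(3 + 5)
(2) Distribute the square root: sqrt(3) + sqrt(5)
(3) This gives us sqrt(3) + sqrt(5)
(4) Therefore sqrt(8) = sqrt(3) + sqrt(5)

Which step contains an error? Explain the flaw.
Step 2: Distribute the square root: sqrt(3) + sqrt(5)

Step 2 incorrectly 'distributes' the square root over addition. The square root function does not distribute: sqrt(a + b) ≠ sqrt(a) + sqrt(b). In fact, sqrt(3 + 5) = sqrt(8) ≈ 2.8284, while sqrt(3) + sqrt(5) ≈ 3.9681.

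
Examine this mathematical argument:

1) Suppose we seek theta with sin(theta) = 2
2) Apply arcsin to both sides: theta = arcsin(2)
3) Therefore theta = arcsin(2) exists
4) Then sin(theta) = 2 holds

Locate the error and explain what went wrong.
Step 2: Apply arcsin to both sides: theta = arcsin(2)

Step 2 applies arcsin to 2. However, arcsin(x) is only defined for x in [-1, 1] because sin(theta) can only produce values in that range. Since |2| > 1, arcsin(2) is undefined. There is no angle whose sine equals 2.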